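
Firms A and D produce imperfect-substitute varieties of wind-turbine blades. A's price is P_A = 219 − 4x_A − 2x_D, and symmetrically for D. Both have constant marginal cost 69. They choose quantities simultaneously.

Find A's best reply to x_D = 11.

Firm A's profit: π = x_A(219 − 4x_A − 2x_D) − 69x_A.
∂π/∂x_A = 150 − 8x_A − 2x_D = 0 ⇒ x_A = 18.75 − 0.25x_D.
At x_D = 11: x_A = 18.75 − 0.25·11 = 16.

16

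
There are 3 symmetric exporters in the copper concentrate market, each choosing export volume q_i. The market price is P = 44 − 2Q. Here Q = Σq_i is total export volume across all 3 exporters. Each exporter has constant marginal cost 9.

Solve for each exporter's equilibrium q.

A representative exporter's profit is π_i = q_i(44 − 2Q) − 9q_i, with Q = q_i + Σ_{j≠i} q_j.
First-order condition: 35 − 4q_i − 2Σ_{j≠i} q_j = 0.
Imposing symmetry (q_j = q for all j) turns Σ_{j≠i} q_j into 2q, so 35 = 8q and q = 4.375.

4.375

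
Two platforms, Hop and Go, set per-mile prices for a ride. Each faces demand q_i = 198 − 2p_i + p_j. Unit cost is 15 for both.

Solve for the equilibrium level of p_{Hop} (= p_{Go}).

Hop's profit: π = (p_{Hop} − 15)(198 − 2p_{Hop} + p_{Go}).
∂π/∂p_{Hop} = 228 − 4p_{Hop} + p_{Go} = 0 ⇒ p_{Hop} = 57 + 0.25p_{Go}.
The game is symmetric, so in equilibrium p_{Go} = p_{Hop}: the reaction function gives 0.75p_{Hop} = 57, hence p_{Hop} = 76.

76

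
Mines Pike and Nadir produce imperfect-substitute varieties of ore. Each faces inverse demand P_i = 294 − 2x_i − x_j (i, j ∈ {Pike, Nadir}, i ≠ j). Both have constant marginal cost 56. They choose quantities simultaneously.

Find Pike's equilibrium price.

151.2

Mine Pike's profit: π = x_{Pike}(294 − 2x_{Pike} − x_{Nadir}) − 56x_{Pike}.
∂π/∂x_{Pike} = 238 − 4x_{Pike} − x_{Nadir} = 0 ⇒ x_{Pike} = 59.5 − 0.25x_{Nadir}.
Setting x_{Pike} = x_{Nadir} in the reaction function: x_{Pike} = 59.5 − 0.25x_{Pike}, so x_{Pike} = 59.5 / 1.25 = 47.6.
P_{Pike} = 294 − 2·47.6 − 47.6 = 151.2.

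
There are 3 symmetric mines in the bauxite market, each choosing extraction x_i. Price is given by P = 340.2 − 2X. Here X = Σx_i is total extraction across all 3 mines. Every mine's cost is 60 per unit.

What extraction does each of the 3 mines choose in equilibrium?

35.025

A representative mine's profit is π_i = x_i(340.2 − 2X) − 60x_i, with X = x_i + Σ_{j≠i} x_j.
First-order condition: 280.2 − 4x_i − 2Σ_{j≠i} x_j = 0.
With identical mines, set every x_j = x: then 280.2 − 4x − 4x = 0, i.e. x = 280.2/8 = 35.025.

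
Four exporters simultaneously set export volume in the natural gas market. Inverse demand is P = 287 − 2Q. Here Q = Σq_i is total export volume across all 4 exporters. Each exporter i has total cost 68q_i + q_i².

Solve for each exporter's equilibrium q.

18.25

A representative exporter's profit is π_i = q_i(287 − 2Q) − 68q_i − q_i², with Q = q_i + Σ_{j≠i} q_j.
First-order condition: 219 − 6q_i − 2Σ_{j≠i} q_j = 0.
Imposing symmetry (q_j = q for all j) turns Σ_{j≠i} q_j into 3q, so 219 = 12q and q = 18.25.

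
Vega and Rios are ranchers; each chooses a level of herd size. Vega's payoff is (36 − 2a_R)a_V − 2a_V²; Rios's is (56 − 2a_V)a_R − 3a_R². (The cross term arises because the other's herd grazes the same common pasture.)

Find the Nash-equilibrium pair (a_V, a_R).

5.2, 7.6

Expanding Vega's payoff: 36a_V − 2a_Ra_V − 2a_V².
∂π/∂a_V = 36 − 2a_R − 4a_V = 0, so a_V = 9 − 0.5a_R.
Likewise for Rios: a_R = 28/3 − (1/3)a_V.
Solving the two reaction functions simultaneously: (1 − (−0.5)(−1/3))a_V = 9 − 0.5·(28/3), so (5/6)a_V = 13/3 and a_V = 5.2.
Then a_R = 28/3 − (1/3)·5.2 = 7.6.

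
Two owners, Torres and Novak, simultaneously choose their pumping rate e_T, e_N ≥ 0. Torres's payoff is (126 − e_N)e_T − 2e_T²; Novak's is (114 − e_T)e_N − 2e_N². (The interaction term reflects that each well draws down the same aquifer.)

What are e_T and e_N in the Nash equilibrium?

Expanding Torres's payoff: 126e_T − e_Ne_T − 2e_T².
∂π/∂e_T = 126 − e_N − 4e_T = 0, so e_T = 31.5 − 0.25e_N.
Likewise for Novak: e_N = 28.5 − 0.25e_T.
Solving the two reaction functions simultaneously: (1 − (−0.25)(−0.25))e_T = 31.5 − 0.25·28.5, so 0.9375e_T = 24.375 and e_T = 26.
Then e_N = 28.5 − 0.25·26 = 22.

26, 22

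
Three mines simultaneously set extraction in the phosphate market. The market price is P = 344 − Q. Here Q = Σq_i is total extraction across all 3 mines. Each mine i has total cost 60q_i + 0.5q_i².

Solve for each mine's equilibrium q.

A representative mine's profit is π_i = q_i(344 − Q) − 60q_i − 0.5q_i², with Q = q_i + Σ_{j≠i} q_j.
First-order condition: 284 − 3q_i − Σ_{j≠i} q_j = 0.
With identical mines, set every q_j = q: then 284 − 3q − 2q = 0, i.e. q = 284/5 = 56.8.

56.8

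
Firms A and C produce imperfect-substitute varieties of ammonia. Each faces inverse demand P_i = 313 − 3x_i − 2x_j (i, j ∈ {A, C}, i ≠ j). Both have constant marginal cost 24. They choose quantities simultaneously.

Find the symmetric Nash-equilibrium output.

36.125

Firm A's profit: π = x_A(313 − 3x_A − 2x_C) − 24x_A.
∂π/∂x_A = 289 − 6x_A − 2x_C = 0 ⇒ x_A = 289/6 − (1/3)x_C.
By symmetry x_C = x_A; substituting into the reaction function, (4/3)x_A = 289/6 and x_A = 36.125.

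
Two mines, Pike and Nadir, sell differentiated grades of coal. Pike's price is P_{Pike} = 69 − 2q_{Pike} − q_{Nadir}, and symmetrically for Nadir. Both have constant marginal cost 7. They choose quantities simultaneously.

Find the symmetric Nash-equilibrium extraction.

12.4

Mine Pike's profit: π = q_{Pike}(69 − 2q_{Pike} − q_{Nadir}) − 7q_{Pike}.
∂π/∂q_{Pike} = 62 − 4q_{Pike} − q_{Nadir} = 0 ⇒ q_{Pike} = 15.5 − 0.25q_{Nadir}.
The game is symmetric, so in equilibrium q_{Nadir} = q_{Pike}: the reaction function gives 1.25q_{Pike} = 15.5, hence q_{Pike} = 12.4.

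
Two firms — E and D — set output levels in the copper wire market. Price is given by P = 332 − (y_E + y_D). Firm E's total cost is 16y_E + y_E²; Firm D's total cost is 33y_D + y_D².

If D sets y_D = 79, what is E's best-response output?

59.25

Firm E's profit: π = y_E(332 − (y_E + y_D)) − 16y_E − y_E².
∂π/∂y_E = 316 − 4y_E − y_D = 0, so y_E = 79 − 0.25y_D.
At y_D = 79: y_E = 79 − 0.25·79 = 59.25.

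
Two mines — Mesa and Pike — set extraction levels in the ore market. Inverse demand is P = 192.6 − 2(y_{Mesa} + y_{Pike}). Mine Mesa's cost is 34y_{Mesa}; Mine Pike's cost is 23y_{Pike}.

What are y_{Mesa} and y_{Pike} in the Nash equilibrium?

Mine Mesa's profit: π = y_{Mesa}(192.6 − 2(y_{Mesa} + y_{Pike})) − 34y_{Mesa}.
∂π/∂y_{Mesa} = 158.6 − 4y_{Mesa} − 2y_{Pike} = 0, so y_{Mesa} = 39.65 − 0.5y_{Pike}.
By the same steps for Pike: y_{Pike} = 42.4 − 0.5y_{Mesa}.
Plugging y_{Pike} into Mesa's best response: y_{Mesa} = 39.65 − 0.5(42.4 − 0.5y_{Mesa}) ⇒ 0.75y_{Mesa} = 18.45, so y_{Mesa} = 24.6.
Then y_{Pike} = 42.4 − 0.5·24.6 = 30.1.

24.6, 30.1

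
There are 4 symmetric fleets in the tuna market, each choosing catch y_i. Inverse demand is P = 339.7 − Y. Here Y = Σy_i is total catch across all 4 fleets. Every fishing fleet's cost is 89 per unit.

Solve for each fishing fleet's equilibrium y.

50.14

A representative fishing fleet's profit is π_i = y_i(339.7 − Y) − 89y_i, with Y = y_i + Σ_{j≠i} y_j.
First-order condition: 250.7 − 2y_i − Σ_{j≠i} y_j = 0.
Imposing symmetry (y_j = y for all j) turns Σ_{j≠i} y_j into 3y, so 250.7 = 5y and y = 50.14.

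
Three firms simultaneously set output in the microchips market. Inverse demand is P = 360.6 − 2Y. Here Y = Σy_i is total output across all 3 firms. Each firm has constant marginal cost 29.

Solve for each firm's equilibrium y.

A representative firm's profit is π_i = y_i(360.6 − 2Y) − 29y_i, with Y = y_i + Σ_{j≠i} y_j.
First-order condition: 331.6 − 4y_i − 2Σ_{j≠i} y_j = 0.
Imposing symmetry (y_j = y for all j) turns Σ_{j≠i} y_j into 2y, so 331.6 = 8y and y = 41.45.

41.45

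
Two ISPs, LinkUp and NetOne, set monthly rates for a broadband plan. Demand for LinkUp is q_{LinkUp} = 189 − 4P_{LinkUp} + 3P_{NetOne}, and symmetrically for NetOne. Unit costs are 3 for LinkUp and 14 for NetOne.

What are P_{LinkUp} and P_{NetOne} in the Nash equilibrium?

42.6, 46.6

LinkUp's profit: π = (P_{LinkUp} − 3)(189 − 4P_{LinkUp} + 3P_{NetOne}).
∂π/∂P_{LinkUp} = 201 − 8P_{LinkUp} + 3P_{NetOne} = 0 ⇒ P_{LinkUp} = 25.125 + 0.375P_{NetOne}.
Similarly P_{NetOne} = 30.625 + 0.375P_{LinkUp}.
Substituting the second reaction function into the first: P_{LinkUp} = 25.125 + 0.375(30.625 + 0.375P_{LinkUp}), which gives (55/64)P_{LinkUp} = 2343/64 ⇒ P_{LinkUp} = 42.6.
Then P_{NetOne} = 30.625 + 0.375·42.6 = 46.6.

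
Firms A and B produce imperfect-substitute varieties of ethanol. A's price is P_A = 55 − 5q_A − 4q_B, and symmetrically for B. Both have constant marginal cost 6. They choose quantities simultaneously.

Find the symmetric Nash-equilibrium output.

Firm A's profit: π = q_A(55 − 5q_A − 4q_B) − 6q_A.
∂π/∂q_A = 49 − 10q_A − 4q_B = 0 ⇒ q_A = 4.9 − 0.4q_B.
The game is symmetric, so in equilibrium q_B = q_A: the reaction function gives 1.4q_A = 4.9, hence q_A = 3.5.

3.5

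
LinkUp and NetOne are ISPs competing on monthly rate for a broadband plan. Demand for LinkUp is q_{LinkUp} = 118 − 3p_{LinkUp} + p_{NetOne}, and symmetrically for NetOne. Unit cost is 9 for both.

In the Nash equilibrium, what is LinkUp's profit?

LinkUp's profit: π = (p_{LinkUp} − 9)(118 − 3p_{LinkUp} + p_{NetOne}).
∂π/∂p_{LinkUp} = 145 − 6p_{LinkUp} + p_{NetOne} = 0 ⇒ p_{LinkUp} = 145/6 + (1/6)p_{NetOne}.
The game is symmetric, so in equilibrium p_{NetOne} = p_{LinkUp}: the reaction function gives (5/6)p_{LinkUp} = 145/6, hence p_{LinkUp} = 29.
q_{LinkUp} = 118 − 3·29 + 29 = 60.
Profit = (29 − 9)·60 = 1200.

1200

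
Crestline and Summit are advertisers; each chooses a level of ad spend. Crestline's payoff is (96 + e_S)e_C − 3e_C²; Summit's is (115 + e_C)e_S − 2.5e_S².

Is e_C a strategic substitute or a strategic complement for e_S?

strategic complements

Expanding Crestline's payoff: 96e_C + e_Se_C − 3e_C².
∂π/∂e_C = 96 + e_S − 6e_C = 0, so e_C = 16 + (1/6)e_S.
The best-response slope de_C/de_S = 1/6 > 0: the reaction function is upward-sloping, so the choices are strategic complements.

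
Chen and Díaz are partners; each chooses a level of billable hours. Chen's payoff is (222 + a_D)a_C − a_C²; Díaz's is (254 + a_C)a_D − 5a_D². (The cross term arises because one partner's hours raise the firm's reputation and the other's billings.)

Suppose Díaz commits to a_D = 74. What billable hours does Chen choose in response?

148

Expanding Chen's payoff: 222a_C + a_Da_C − a_C².
∂π/∂a_C = 222 + a_D − 2a_C = 0, so a_C = 111 + 0.5a_D.
At a_D = 74: a_C = 111 + 0.5·74 = 148.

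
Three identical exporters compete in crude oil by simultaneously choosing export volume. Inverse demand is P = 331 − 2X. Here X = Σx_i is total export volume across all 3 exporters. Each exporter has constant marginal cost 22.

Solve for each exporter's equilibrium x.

38.625

A representative exporter's profit is π_i = x_i(331 − 2X) − 22x_i, with X = x_i + Σ_{j≠i} x_j.
First-order condition: 309 − 4x_i − 2Σ_{j≠i} x_j = 0.
Imposing symmetry (x_j = x for all j) turns Σ_{j≠i} x_j into 2x, so 309 = 8x and x = 38.625.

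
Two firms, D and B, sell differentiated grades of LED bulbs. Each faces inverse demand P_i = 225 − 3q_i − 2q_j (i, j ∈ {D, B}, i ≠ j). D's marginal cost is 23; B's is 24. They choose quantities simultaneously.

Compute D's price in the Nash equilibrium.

98.9375

Firm D's profit: π = q_D(225 − 3q_D − 2q_B) − 23q_D.
∂π/∂q_D = 202 − 6q_D − 2q_B = 0 ⇒ q_D = 101/3 − (1/3)q_B.
Similarly q_B = 33.5 − (1/3)q_D.
Solving the two reaction functions simultaneously: (1 − (−1/3)(−1/3))q_D = 101/3 − (1/3)·33.5, so (8/9)q_D = 22.5 and q_D = 25.3125.
Then q_B = 33.5 − (1/3)·25.3125 = 25.0625.
P_D = 225 − 3·25.3125 − 2·25.0625 = 98.9375.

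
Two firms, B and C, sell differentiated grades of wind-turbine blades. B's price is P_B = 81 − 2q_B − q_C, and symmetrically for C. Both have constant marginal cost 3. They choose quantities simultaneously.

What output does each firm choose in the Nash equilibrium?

Firm B's profit: π = q_B(81 − 2q_B − q_C) − 3q_B.
∂π/∂q_B = 78 − 4q_B − q_C = 0 ⇒ q_B = 19.5 − 0.25q_C.
By symmetry q_C = q_B; substituting into the reaction function, 1.25q_B = 19.5 and q_B = 15.6.

15.6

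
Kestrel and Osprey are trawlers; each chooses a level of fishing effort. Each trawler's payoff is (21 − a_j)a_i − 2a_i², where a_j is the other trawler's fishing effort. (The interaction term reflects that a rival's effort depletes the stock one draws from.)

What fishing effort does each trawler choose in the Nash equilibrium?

Kestrel's payoff is (21 − a_O)a_K − 2a_K².
∂π/∂a_K = 21 − a_O − 4a_K = 0, so a_K = 5.25 − 0.25a_O.
The game is symmetric, so in equilibrium a_O = a_K: the reaction function gives 1.25a_K = 5.25, hence a_K = 4.2.

4.2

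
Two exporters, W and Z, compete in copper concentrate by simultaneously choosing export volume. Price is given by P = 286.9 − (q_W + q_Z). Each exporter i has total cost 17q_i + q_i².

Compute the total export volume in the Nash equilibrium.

107.96

Exporter W's profit: π = q_W(286.9 − (q_W + q_Z)) − 17q_W − q_W².
∂π/∂q_W = 269.9 − 4q_W − q_Z = 0, so q_W = 67.475 − 0.25q_Z.
The game is symmetric, so in equilibrium q_Z = q_W: the reaction function gives 1.25q_W = 67.475, hence q_W = 53.98.
Total export volume: 53.98 + 53.98 = 107.96.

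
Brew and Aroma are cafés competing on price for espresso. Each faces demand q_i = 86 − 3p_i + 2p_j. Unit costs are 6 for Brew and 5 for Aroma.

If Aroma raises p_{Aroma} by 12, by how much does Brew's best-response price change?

4

Brew's profit: π = (p_{Brew} − 6)(86 − 3p_{Brew} + 2p_{Aroma}).
∂π/∂p_{Brew} = 104 − 6p_{Brew} + 2p_{Aroma} = 0 ⇒ p_{Brew} = 52/3 + (1/3)p_{Aroma}.
The reaction-function slope is 1/3, so a 12-unit rise in p_{Aroma} moves p_{Brew} by 1/3 × 12 = 4. Brew's best response rises — the actions are strategic complements.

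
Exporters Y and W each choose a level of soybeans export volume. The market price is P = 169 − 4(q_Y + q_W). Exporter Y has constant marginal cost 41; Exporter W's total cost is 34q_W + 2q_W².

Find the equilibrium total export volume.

19.55

Exporter Y's profit: π = q_Y(169 − 4(q_Y + q_W)) − 41q_Y.
∂π/∂q_Y = 128 − 8q_Y − 4q_W = 0, so q_Y = 16 − 0.5q_W.
For W: ∂π/∂q_W = 135 − 12q_W − 4q_Y = 0 ⇒ q_W = 11.25 − (1/3)q_Y.
Solving the two reaction functions simultaneously: (1 − (−0.5)(−1/3))q_Y = 16 − 0.5·11.25, so (5/6)q_Y = 10.375 and q_Y = 12.45.
Then q_W = 11.25 − (1/3)·12.45 = 7.1.
Total export volume: 12.45 + 7.1 = 19.55.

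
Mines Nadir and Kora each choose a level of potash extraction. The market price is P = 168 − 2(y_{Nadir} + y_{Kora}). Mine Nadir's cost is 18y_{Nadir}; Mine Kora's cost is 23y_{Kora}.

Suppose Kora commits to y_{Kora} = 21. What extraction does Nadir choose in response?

27

Mine Nadir's profit: π = y_{Nadir}(168 − 2(y_{Nadir} + y_{Kora})) − 18y_{Nadir}.
∂π/∂y_{Nadir} = 150 − 4y_{Nadir} − 2y_{Kora} = 0, so y_{Nadir} = 37.5 − 0.5y_{Kora}.
At y_{Kora} = 21: y_{Nadir} = 37.5 − 0.5·21 = 27.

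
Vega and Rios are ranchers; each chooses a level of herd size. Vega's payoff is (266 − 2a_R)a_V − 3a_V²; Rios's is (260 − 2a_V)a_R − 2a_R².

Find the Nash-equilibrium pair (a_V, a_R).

Expanding Vega's payoff: 266a_V − 2a_Ra_V − 3a_V².
∂π/∂a_V = 266 − 2a_R − 6a_V = 0, so a_V = 133/3 − (1/3)a_R.
Likewise for Rios: a_R = 65 − 0.5a_V.
Solving the two reaction functions simultaneously: (1 − (−1/3)(−0.5))a_V = 133/3 − (1/3)·65, so (5/6)a_V = 68/3 and a_V = 27.2.
Then a_R = 65 − 0.5·27.2 = 51.4.

27.2, 51.4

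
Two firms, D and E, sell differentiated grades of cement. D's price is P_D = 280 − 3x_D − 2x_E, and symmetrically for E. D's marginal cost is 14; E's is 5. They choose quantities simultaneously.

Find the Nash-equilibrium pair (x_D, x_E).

32.6875, 34.9375

Firm D's profit: π = x_D(280 − 3x_D − 2x_E) − 14x_D.
∂π/∂x_D = 266 − 6x_D − 2x_E = 0 ⇒ x_D = 133/3 − (1/3)x_E.
Similarly x_E = 275/6 − (1/3)x_D.
Plugging x_E into D's best response: x_D = 133/3 − (1/3)(275/6 − (1/3)x_D) ⇒ (8/9)x_D = 523/18, so x_D = 32.6875.
Then x_E = 275/6 − (1/3)·32.6875 = 34.9375.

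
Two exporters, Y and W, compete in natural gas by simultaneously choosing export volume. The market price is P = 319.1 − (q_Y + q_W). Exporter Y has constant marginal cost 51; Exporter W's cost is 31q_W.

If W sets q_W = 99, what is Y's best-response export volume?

Exporter Y's profit: π = q_Y(319.1 − (q_Y + q_W)) − 51q_Y.
∂π/∂q_Y = 268.1 − 2q_Y − q_W = 0, so q_Y = 134.05 − 0.5q_W.
At q_W = 99: q_Y = 134.05 − 0.5·99 = 84.55.

84.55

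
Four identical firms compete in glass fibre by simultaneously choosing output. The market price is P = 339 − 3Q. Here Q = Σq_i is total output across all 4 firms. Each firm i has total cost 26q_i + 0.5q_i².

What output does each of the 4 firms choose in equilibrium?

19.5625

A representative firm's profit is π_i = q_i(339 − 3Q) − 26q_i − 0.5q_i², with Q = q_i + Σ_{j≠i} q_j.
First-order condition: 313 − 7q_i − 3Σ_{j≠i} q_j = 0.
In a symmetric equilibrium every firm chooses the same q, so Σ_{j≠i} q_j = 3q. The condition becomes 313 − 16q = 0, giving q = 313/16 = 19.5625.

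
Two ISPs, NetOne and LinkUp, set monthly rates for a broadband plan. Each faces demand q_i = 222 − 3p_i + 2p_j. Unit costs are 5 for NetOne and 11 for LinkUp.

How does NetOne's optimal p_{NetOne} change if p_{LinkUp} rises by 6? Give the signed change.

NetOne's profit: π = (p_{NetOne} − 5)(222 − 3p_{NetOne} + 2p_{LinkUp}).
∂π/∂p_{NetOne} = 237 − 6p_{NetOne} + 2p_{LinkUp} = 0 ⇒ p_{NetOne} = 39.5 + (1/3)p_{LinkUp}.
The reaction-function slope is 1/3, so a 6-unit rise in p_{LinkUp} moves p_{NetOne} by 1/3 × 6 = 2. NetOne's best response rises — the actions are strategic complements.

2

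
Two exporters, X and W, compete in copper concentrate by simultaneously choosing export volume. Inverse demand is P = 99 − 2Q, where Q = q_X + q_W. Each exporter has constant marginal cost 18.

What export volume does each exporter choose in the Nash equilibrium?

13.5

Exporter X's profit: π = q_X(99 − 2(q_X + q_W)) − 18q_X.
∂π/∂q_X = 81 − 4q_X − 2q_W = 0, so q_X = 20.25 − 0.5q_W.
Setting q_X = q_W in the reaction function: q_X = 20.25 − 0.5q_X, so q_X = 20.25 / 1.5 = 13.5.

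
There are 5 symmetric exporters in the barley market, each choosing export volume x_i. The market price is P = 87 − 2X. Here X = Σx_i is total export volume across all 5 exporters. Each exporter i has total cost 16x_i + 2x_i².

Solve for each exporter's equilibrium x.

4.4375

A representative exporter's profit is π_i = x_i(87 − 2X) − 16x_i − 2x_i², with X = x_i + Σ_{j≠i} x_j.
First-order condition: 71 − 8x_i − 2Σ_{j≠i} x_j = 0.
With identical exporters, set every x_j = x: then 71 − 8x − 8x = 0, i.e. x = 71/16 = 4.4375.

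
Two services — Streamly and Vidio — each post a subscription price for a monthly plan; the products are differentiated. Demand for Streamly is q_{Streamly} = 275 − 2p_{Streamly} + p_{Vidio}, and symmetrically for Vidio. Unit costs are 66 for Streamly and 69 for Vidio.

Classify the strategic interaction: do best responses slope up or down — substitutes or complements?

strategic complements

Streamly's profit: π = (p_{Streamly} − 66)(275 − 2p_{Streamly} + p_{Vidio}).
∂π/∂p_{Streamly} = 407 − 4p_{Streamly} + p_{Vidio} = 0 ⇒ p_{Streamly} = 101.75 + 0.25p_{Vidio}.
The best-response slope dp_{Streamly}/dp_{Vidio} = 0.25 > 0: the reaction function is upward-sloping, so the choices are strategic complements.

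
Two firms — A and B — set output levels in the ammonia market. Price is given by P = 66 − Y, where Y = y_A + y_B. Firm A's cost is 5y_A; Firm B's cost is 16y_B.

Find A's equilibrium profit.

Firm A's profit: π = y_A(66 − (y_A + y_B)) − 5y_A.
∂π/∂y_A = 61 − 2y_A − y_B = 0, so y_A = 30.5 − 0.5y_B.
By the same steps for B: y_B = 25 − 0.5y_A.
Solving the two reaction functions simultaneously: (1 − (−0.5)(−0.5))y_A = 30.5 − 0.5·25, so 0.75y_A = 18 and y_A = 24.
Then y_B = 25 − 0.5·24 = 13.
Price P = 66 − 37 = 29.
A's profit: (29 − 5)·24 = 576.

576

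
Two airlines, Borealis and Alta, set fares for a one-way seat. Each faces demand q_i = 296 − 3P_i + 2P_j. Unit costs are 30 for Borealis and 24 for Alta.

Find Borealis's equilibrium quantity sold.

196.125

Borealis's profit: π = (P_{Borealis} − 30)(296 − 3P_{Borealis} + 2P_{Alta}).
∂π/∂P_{Borealis} = 386 − 6P_{Borealis} + 2P_{Alta} = 0 ⇒ P_{Borealis} = 193/3 + (1/3)P_{Alta}.
Similarly P_{Alta} = 184/3 + (1/3)P_{Borealis}.
Plugging P_{Alta} into Borealis's best response: P_{Borealis} = 193/3 + (1/3)(184/3 + (1/3)P_{Borealis}) ⇒ (8/9)P_{Borealis} = 763/9, so P_{Borealis} = 95.375.
Then P_{Alta} = 184/3 + (1/3)·95.375 = 93.125.
q_{Borealis} = 296 − 3·95.375 + 2·93.125 = 196.125.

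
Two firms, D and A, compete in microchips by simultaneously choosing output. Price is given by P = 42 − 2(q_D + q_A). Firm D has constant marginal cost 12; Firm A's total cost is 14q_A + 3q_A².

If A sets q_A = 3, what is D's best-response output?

Firm D's profit: π = q_D(42 − 2(q_D + q_A)) − 12q_D.
∂π/∂q_D = 30 − 4q_D − 2q_A = 0, so q_D = 7.5 − 0.5q_A.
At q_A = 3: q_D = 7.5 − 0.5·3 = 6.

6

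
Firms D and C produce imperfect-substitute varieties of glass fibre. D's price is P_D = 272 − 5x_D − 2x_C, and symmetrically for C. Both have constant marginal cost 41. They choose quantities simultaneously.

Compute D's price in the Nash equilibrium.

Firm D's profit: π = x_D(272 − 5x_D − 2x_C) − 41x_D.
∂π/∂x_D = 231 − 10x_D − 2x_C = 0 ⇒ x_D = 23.1 − 0.2x_C.
By symmetry x_C = x_D; substituting into the reaction function, 1.2x_D = 23.1 and x_D = 19.25.
P_D = 272 − 5·19.25 − 2·19.25 = 137.25.

137.25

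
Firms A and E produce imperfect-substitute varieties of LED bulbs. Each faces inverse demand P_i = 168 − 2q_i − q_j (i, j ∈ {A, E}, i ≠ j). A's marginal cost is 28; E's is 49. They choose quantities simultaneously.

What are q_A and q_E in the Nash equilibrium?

Firm A's profit: π = q_A(168 − 2q_A − q_E) − 28q_A.
∂π/∂q_A = 140 − 4q_A − q_E = 0 ⇒ q_A = 35 − 0.25q_E.
Similarly q_E = 29.75 − 0.25q_A.
Plugging q_E into A's best response: q_A = 35 − 0.25(29.75 − 0.25q_A) ⇒ 0.9375q_A = 27.5625, so q_A = 29.4.
Then q_E = 29.75 − 0.25·29.4 = 22.4.

29.4, 22.4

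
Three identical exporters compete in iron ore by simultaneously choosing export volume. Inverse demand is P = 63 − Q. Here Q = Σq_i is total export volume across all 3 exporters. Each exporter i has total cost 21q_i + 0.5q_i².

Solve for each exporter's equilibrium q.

8.4

A representative exporter's profit is π_i = q_i(63 − Q) − 21q_i − 0.5q_i², with Q = q_i + Σ_{j≠i} q_j.
First-order condition: 42 − 3q_i − Σ_{j≠i} q_j = 0.
In a symmetric equilibrium every exporter chooses the same q, so Σ_{j≠i} q_j = 2q. The condition becomes 42 − 5q = 0, giving q = 42/5 = 8.4.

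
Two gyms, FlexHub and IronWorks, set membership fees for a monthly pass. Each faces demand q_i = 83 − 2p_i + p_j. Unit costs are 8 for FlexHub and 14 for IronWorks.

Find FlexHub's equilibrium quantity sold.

51.6

FlexHub's profit: π = (p_{FlexHub} − 8)(83 − 2p_{FlexHub} + p_{IronWorks}).
∂π/∂p_{FlexHub} = 99 − 4p_{FlexHub} + p_{IronWorks} = 0 ⇒ p_{FlexHub} = 24.75 + 0.25p_{IronWorks}.
Similarly p_{IronWorks} = 27.75 + 0.25p_{FlexHub}.
Plugging p_{IronWorks} into FlexHub's best response: p_{FlexHub} = 24.75 + 0.25(27.75 + 0.25p_{FlexHub}) ⇒ 0.9375p_{FlexHub} = 31.6875, so p_{FlexHub} = 33.8.
Then p_{IronWorks} = 27.75 + 0.25·33.8 = 36.2.
q_{FlexHub} = 83 − 2·33.8 + 36.2 = 51.6.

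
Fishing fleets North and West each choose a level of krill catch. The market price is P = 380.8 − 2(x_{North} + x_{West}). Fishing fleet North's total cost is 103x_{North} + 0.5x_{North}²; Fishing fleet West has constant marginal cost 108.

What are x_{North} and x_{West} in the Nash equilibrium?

35.35, 50.525

Fishing fleet North's profit: π = x_{North}(380.8 − 2(x_{North} + x_{West})) − 103x_{North} − 0.5x_{North}².
∂π/∂x_{North} = 277.8 − 5x_{North} − 2x_{West} = 0, so x_{North} = 55.56 − 0.4x_{West}.
For West: ∂π/∂x_{West} = 272.8 − 4x_{West} − 2x_{North} = 0 ⇒ x_{West} = 68.2 − 0.5x_{North}.
Plugging x_{West} into North's best response: x_{North} = 55.56 − 0.4(68.2 − 0.5x_{North}) ⇒ 0.8x_{North} = 28.28, so x_{North} = 35.35.
Then x_{West} = 68.2 − 0.5·35.35 = 50.525.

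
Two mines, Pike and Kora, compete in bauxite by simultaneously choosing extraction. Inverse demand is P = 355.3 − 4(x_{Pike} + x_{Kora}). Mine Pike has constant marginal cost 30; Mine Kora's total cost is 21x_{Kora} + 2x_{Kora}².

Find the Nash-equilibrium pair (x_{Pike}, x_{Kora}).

Mine Pike's profit: π = x_{Pike}(355.3 − 4(x_{Pike} + x_{Kora})) − 30x_{Pike}.
∂π/∂x_{Pike} = 325.3 − 8x_{Pike} − 4x_{Kora} = 0, so x_{Pike} = 40.6625 − 0.5x_{Kora}.
For Kora: ∂π/∂x_{Kora} = 334.3 − 12x_{Kora} − 4x_{Pike} = 0 ⇒ x_{Kora} = 3343/120 − (1/3)x_{Pike}.
Substituting the second reaction function into the first: x_{Pike} = 40.6625 − 0.5(3343/120 − (1/3)x_{Pike}), which gives (5/6)x_{Pike} = 401/15 ⇒ x_{Pike} = 32.08.
Then x_{Kora} = 3343/120 − (1/3)·32.08 = 17.165.

32.08, 17.165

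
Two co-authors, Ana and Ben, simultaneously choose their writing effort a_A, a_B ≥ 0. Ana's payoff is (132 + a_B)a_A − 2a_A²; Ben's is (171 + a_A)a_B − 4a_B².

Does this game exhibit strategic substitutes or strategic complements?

strategic complements

Expanding Ana's payoff: 132a_A + a_Ba_A − 2a_A².
∂π/∂a_A = 132 + a_B − 4a_A = 0, so a_A = 33 + 0.25a_B.
The best-response slope da_A/da_B = 0.25 > 0: the reaction function is upward-sloping, so the choices are strategic complements.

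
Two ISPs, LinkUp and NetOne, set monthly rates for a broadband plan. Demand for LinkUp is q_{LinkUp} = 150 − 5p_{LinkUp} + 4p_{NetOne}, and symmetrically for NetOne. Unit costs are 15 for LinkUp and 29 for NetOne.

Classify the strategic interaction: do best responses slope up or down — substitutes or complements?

strategic complements

LinkUp's profit: π = (p_{LinkUp} − 15)(150 − 5p_{LinkUp} + 4p_{NetOne}).
∂π/∂p_{LinkUp} = 225 − 10p_{LinkUp} + 4p_{NetOne} = 0 ⇒ p_{LinkUp} = 22.5 + 0.4p_{NetOne}.
The best-response slope dp_{LinkUp}/dp_{NetOne} = 0.4 > 0: the reaction function is upward-sloping, so the choices are strategic complements.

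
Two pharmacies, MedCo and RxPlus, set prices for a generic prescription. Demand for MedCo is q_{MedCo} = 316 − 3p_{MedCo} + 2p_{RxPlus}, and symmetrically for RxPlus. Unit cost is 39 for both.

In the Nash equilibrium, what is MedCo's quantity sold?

207.75

MedCo's profit: π = (p_{MedCo} − 39)(316 − 3p_{MedCo} + 2p_{RxPlus}).
∂π/∂p_{MedCo} = 433 − 6p_{MedCo} + 2p_{RxPlus} = 0 ⇒ p_{MedCo} = 433/6 + (1/3)p_{RxPlus}.
Setting p_{MedCo} = p_{RxPlus} in the reaction function: p_{MedCo} = 433/6 + (1/3)p_{MedCo}, so p_{MedCo} = (433/6) / (2/3) = 108.25.
q_{MedCo} = 316 − 3·108.25 + 2·108.25 = 207.75.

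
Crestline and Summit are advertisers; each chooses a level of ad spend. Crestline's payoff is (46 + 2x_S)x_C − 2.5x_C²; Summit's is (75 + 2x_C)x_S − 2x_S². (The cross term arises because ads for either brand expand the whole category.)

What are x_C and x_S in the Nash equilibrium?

Expanding Crestline's payoff: 46x_C + 2x_Sx_C − 2.5x_C².
∂π/∂x_C = 46 + 2x_S − 5x_C = 0, so x_C = 9.2 + 0.4x_S.
Likewise for Summit: x_S = 18.75 + 0.5x_C.
Plugging x_S into Crestline's best response: x_C = 9.2 + 0.4(18.75 + 0.5x_C) ⇒ 0.8x_C = 16.7, so x_C = 20.875.
Then x_S = 18.75 + 0.5·20.875 = 29.1875.

20.875, 29.1875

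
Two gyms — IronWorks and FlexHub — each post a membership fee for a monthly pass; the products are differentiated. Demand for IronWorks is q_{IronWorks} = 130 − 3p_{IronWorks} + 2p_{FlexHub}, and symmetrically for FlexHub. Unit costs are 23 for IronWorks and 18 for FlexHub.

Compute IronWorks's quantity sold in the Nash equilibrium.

IronWorks's profit: π = (p_{IronWorks} − 23)(130 − 3p_{IronWorks} + 2p_{FlexHub}).
∂π/∂p_{IronWorks} = 199 − 6p_{IronWorks} + 2p_{FlexHub} = 0 ⇒ p_{IronWorks} = 199/6 + (1/3)p_{FlexHub}.
Similarly p_{FlexHub} = 92/3 + (1/3)p_{IronWorks}.
Substituting the second reaction function into the first: p_{IronWorks} = 199/6 + (1/3)(92/3 + (1/3)p_{IronWorks}), which gives (8/9)p_{IronWorks} = 781/18 ⇒ p_{IronWorks} = 48.8125.
Then p_{FlexHub} = 92/3 + (1/3)·48.8125 = 46.9375.
q_{IronWorks} = 130 − 3·48.8125 + 2·46.9375 = 77.4375.

77.4375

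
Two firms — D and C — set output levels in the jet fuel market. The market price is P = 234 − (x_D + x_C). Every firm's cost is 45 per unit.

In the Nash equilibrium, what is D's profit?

3969

Firm D's profit: π = x_D(234 − (x_D + x_C)) − 45x_D.
∂π/∂x_D = 189 − 2x_D − x_C = 0, so x_D = 94.5 − 0.5x_C.
By symmetry x_C = x_D; substituting into the reaction function, 1.5x_D = 94.5 and x_D = 63.
Price P = 234 − 126 = 108.
D's profit: (108 − 45)·63 = 3969.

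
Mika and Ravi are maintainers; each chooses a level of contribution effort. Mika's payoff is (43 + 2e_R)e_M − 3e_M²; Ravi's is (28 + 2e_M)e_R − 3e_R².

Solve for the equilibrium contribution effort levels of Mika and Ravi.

Expanding Mika's payoff: 43e_M + 2e_Re_M − 3e_M².
∂π/∂e_M = 43 + 2e_R − 6e_M = 0, so e_M = 43/6 + (1/3)e_R.
Likewise for Ravi: e_R = 14/3 + (1/3)e_M.
Solving the two reaction functions simultaneously: (1 − (1/3)(1/3))e_M = 43/6 + (1/3)·(14/3), so (8/9)e_M = 157/18 and e_M = 9.8125.
Then e_R = 14/3 + (1/3)·9.8125 = 7.9375.

9.8125, 7.9375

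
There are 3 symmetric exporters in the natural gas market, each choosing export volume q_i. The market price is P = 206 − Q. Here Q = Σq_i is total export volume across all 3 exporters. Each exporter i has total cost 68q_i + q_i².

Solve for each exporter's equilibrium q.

A representative exporter's profit is π_i = q_i(206 − Q) − 68q_i − q_i², with Q = q_i + Σ_{j≠i} q_j.
First-order condition: 138 − 4q_i − Σ_{j≠i} q_j = 0.
Imposing symmetry (q_j = q for all j) turns Σ_{j≠i} q_j into 2q, so 138 = 6q and q = 23.

23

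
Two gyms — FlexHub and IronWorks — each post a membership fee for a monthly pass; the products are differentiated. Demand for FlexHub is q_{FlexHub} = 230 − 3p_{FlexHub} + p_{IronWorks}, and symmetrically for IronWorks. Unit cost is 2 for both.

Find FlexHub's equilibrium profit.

FlexHub's profit: π = (p_{FlexHub} − 2)(230 − 3p_{FlexHub} + p_{IronWorks}).
∂π/∂p_{FlexHub} = 236 − 6p_{FlexHub} + p_{IronWorks} = 0 ⇒ p_{FlexHub} = 118/3 + (1/6)p_{IronWorks}.
The game is symmetric, so in equilibrium p_{IronWorks} = p_{FlexHub}: the reaction function gives (5/6)p_{FlexHub} = 118/3, hence p_{FlexHub} = 47.2.
q_{FlexHub} = 230 − 3·47.2 + 47.2 = 135.6.
Profit = (47.2 − 2)·135.6 = 6129.12.

6129.12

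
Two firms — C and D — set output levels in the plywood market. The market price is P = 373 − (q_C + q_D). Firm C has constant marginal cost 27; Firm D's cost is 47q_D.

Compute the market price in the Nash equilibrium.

Firm C's profit: π = q_C(373 − (q_C + q_D)) − 27q_C.
∂π/∂q_C = 346 − 2q_C − q_D = 0, so q_C = 173 − 0.5q_D.
By the same steps for D: q_D = 163 − 0.5q_C.
Plugging q_D into C's best response: q_C = 173 − 0.5(163 − 0.5q_C) ⇒ 0.75q_C = 91.5, so q_C = 122.
Then q_D = 163 − 0.5·122 = 102.
Equilibrium price: P = 373 − 224 = 149.

149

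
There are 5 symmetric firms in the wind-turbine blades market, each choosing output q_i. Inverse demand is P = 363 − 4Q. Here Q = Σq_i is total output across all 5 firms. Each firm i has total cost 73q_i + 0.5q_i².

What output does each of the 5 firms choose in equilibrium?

11.6

A representative firm's profit is π_i = q_i(363 − 4Q) − 73q_i − 0.5q_i², with Q = q_i + Σ_{j≠i} q_j.
First-order condition: 290 − 9q_i − 4Σ_{j≠i} q_j = 0.
In a symmetric equilibrium every firm chooses the same q, so Σ_{j≠i} q_j = 4q. The condition becomes 290 − 25q = 0, giving q = 290/25 = 11.6.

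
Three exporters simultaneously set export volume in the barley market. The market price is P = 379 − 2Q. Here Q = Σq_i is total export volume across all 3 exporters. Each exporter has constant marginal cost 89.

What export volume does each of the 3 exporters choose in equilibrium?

36.25

A representative exporter's profit is π_i = q_i(379 − 2Q) − 89q_i, with Q = q_i + Σ_{j≠i} q_j.
First-order condition: 290 − 4q_i − 2Σ_{j≠i} q_j = 0.
With identical exporters, set every q_j = q: then 290 − 4q − 4q = 0, i.e. q = 290/8 = 36.25.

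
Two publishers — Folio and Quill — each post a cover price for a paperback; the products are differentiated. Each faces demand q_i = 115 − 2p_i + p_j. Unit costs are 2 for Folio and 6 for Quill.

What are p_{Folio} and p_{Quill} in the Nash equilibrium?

Folio's profit: π = (p_{Folio} − 2)(115 − 2p_{Folio} + p_{Quill}).
∂π/∂p_{Folio} = 119 − 4p_{Folio} + p_{Quill} = 0 ⇒ p_{Folio} = 29.75 + 0.25p_{Quill}.
Similarly p_{Quill} = 31.75 + 0.25p_{Folio}.
Substituting the second reaction function into the first: p_{Folio} = 29.75 + 0.25(31.75 + 0.25p_{Folio}), which gives 0.9375p_{Folio} = 37.6875 ⇒ p_{Folio} = 40.2.
Then p_{Quill} = 31.75 + 0.25·40.2 = 41.8.

40.2, 41.8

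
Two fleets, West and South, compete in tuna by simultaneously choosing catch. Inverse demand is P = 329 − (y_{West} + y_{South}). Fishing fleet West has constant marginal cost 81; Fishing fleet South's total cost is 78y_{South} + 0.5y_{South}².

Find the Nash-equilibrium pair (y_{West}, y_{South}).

Fishing fleet West's profit: π = y_{West}(329 − (y_{West} + y_{South})) − 81y_{West}.
∂π/∂y_{West} = 248 − 2y_{West} − y_{South} = 0, so y_{West} = 124 − 0.5y_{South}.
For South: ∂π/∂y_{South} = 251 − 3y_{South} − y_{West} = 0 ⇒ y_{South} = 251/3 − (1/3)y_{West}.
Plugging y_{South} into West's best response: y_{West} = 124 − 0.5(251/3 − (1/3)y_{West}) ⇒ (5/6)y_{West} = 493/6, so y_{West} = 98.6.
Then y_{South} = 251/3 − (1/3)·98.6 = 50.8.

98.6, 50.8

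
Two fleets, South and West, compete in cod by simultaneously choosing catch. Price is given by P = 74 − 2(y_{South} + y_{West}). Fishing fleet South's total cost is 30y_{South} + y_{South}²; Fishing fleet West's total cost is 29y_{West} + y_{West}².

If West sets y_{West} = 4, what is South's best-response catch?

6

Fishing fleet South's profit: π = y_{South}(74 − 2(y_{South} + y_{West})) − 30y_{South} − y_{South}².
∂π/∂y_{South} = 44 − 6y_{South} − 2y_{West} = 0, so y_{South} = 22/3 − (1/3)y_{West}.
At y_{West} = 4: y_{South} = 22/3 − (1/3)·4 = 6.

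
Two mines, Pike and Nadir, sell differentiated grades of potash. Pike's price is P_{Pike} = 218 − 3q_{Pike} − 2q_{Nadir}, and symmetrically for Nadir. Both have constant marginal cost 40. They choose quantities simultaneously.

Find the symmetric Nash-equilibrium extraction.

Mine Pike's profit: π = q_{Pike}(218 − 3q_{Pike} − 2q_{Nadir}) − 40q_{Pike}.
∂π/∂q_{Pike} = 178 − 6q_{Pike} − 2q_{Nadir} = 0 ⇒ q_{Pike} = 89/3 − (1/3)q_{Nadir}.
By symmetry q_{Nadir} = q_{Pike}; substituting into the reaction function, (4/3)q_{Pike} = 89/3 and q_{Pike} = 22.25.

22.25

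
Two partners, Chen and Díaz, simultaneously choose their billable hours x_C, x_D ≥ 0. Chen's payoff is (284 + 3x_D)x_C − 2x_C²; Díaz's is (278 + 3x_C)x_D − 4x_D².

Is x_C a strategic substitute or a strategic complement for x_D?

Expanding Chen's payoff: 284x_C + 3x_Dx_C − 2x_C².
∂π/∂x_C = 284 + 3x_D − 4x_C = 0, so x_C = 71 + 0.75x_D.
The best-response slope dx_C/dx_D = 0.75 > 0: the reaction function is upward-sloping, so the choices are strategic complements.

strategic complements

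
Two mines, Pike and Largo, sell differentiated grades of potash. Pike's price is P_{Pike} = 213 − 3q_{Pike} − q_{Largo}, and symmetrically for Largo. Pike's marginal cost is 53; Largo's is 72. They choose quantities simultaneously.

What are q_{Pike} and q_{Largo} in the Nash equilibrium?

Mine Pike's profit: π = q_{Pike}(213 − 3q_{Pike} − q_{Largo}) − 53q_{Pike}.
∂π/∂q_{Pike} = 160 − 6q_{Pike} − q_{Largo} = 0 ⇒ q_{Pike} = 80/3 − (1/6)q_{Largo}.
Similarly q_{Largo} = 23.5 − (1/6)q_{Pike}.
Solving the two reaction functions simultaneously: (1 − (−1/6)(−1/6))q_{Pike} = 80/3 − (1/6)·23.5, so (35/36)q_{Pike} = 22.75 and q_{Pike} = 23.4.
Then q_{Largo} = 23.5 − (1/6)·23.4 = 19.6.

23.4, 19.6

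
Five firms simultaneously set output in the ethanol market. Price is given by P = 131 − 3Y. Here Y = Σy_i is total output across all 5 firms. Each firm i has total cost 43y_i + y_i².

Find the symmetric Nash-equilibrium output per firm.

A representative firm's profit is π_i = y_i(131 − 3Y) − 43y_i − y_i², with Y = y_i + Σ_{j≠i} y_j.
First-order condition: 88 − 8y_i − 3Σ_{j≠i} y_j = 0.
With identical firms, set every y_j = y: then 88 − 8y − 12y = 0, i.e. y = 88/20 = 4.4.

4.4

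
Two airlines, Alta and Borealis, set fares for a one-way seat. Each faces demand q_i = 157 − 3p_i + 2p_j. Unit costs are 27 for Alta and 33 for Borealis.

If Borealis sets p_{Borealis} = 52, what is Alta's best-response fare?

57

Alta's profit: π = (p_{Alta} − 27)(157 − 3p_{Alta} + 2p_{Borealis}).
∂π/∂p_{Alta} = 238 − 6p_{Alta} + 2p_{Borealis} = 0 ⇒ p_{Alta} = 119/3 + (1/3)p_{Borealis}.
At p_{Borealis} = 52: p_{Alta} = 119/3 + (1/3)·52 = 57.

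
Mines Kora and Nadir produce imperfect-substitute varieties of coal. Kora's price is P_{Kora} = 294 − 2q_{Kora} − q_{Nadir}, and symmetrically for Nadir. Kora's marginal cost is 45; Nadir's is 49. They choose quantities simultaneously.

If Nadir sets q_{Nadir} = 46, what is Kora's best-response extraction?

Mine Kora's profit: π = q_{Kora}(294 − 2q_{Kora} − q_{Nadir}) − 45q_{Kora}.
∂π/∂q_{Kora} = 249 − 4q_{Kora} − q_{Nadir} = 0 ⇒ q_{Kora} = 62.25 − 0.25q_{Nadir}.
At q_{Nadir} = 46: q_{Kora} = 62.25 − 0.25·46 = 50.75.

50.75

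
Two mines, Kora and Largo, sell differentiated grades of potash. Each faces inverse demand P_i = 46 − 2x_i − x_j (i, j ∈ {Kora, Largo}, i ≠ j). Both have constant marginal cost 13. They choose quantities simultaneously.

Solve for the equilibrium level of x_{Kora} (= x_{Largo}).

Mine Kora's profit: π = x_{Kora}(46 − 2x_{Kora} − x_{Largo}) − 13x_{Kora}.
∂π/∂x_{Kora} = 33 − 4x_{Kora} − x_{Largo} = 0 ⇒ x_{Kora} = 8.25 − 0.25x_{Largo}.
Setting x_{Kora} = x_{Largo} in the reaction function: x_{Kora} = 8.25 − 0.25x_{Kora}, so x_{Kora} = 8.25 / 1.25 = 6.6.

6.6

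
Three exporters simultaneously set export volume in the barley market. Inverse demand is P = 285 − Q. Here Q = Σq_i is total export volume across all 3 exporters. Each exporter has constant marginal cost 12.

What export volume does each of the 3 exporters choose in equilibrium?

A representative exporter's profit is π_i = q_i(285 − Q) − 12q_i, with Q = q_i + Σ_{j≠i} q_j.
First-order condition: 273 − 2q_i − Σ_{j≠i} q_j = 0.
Imposing symmetry (q_j = q for all j) turns Σ_{j≠i} q_j into 2q, so 273 = 4q and q = 68.25.

68.25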